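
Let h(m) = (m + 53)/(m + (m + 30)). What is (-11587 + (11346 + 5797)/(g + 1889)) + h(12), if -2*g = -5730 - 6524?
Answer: -835691401/72144 ≈ -11584.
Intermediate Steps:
g = 6127 (g = -(-5730 - 6524)/2 = -1/2*(-12254) = 6127)
h(m) = (53 + m)/(30 + 2*m) (h(m) = (53 + m)/(m + (30 + m)) = (53 + m)/(30 + 2*m))
(-11587 + (11346 + 5797)/(g + 1889)) + h(12) = (-11587 + (11346 + 5797)/(6127 + 1889)) + (53 + 12)/(2*(15 + 12)) = (-11587 + 17143/8016) + (1/2)*65/27 = (-11587 + 17143*(1/8016)) + (1/2)*(1/27)*65 = (-11587 + 17143/8016) + 65/54 = -92864249/8016 + 65/54 = -835691401/72144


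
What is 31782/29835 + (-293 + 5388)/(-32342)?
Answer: 291961373/321641190 ≈ 0.90772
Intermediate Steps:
31782/29835 + (-293 + 5388)/(-32342) = 31782*(1/29835) + 5095*(-1/32342) = 10594/9945 - 5095/32342 = 291961373/321641190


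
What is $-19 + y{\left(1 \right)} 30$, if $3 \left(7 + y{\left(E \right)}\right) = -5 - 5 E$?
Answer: $-329$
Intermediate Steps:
$y{\left(E \right)} = - \frac{26}{3} - \frac{5 E}{3}$ ($y{\left(E \right)} = -7 + \frac{-5 - 5 E}{3} = -7 - \left(\frac{5}{3} + \frac{5 E}{3}\right) = - \frac{26}{3} - \frac{5 E}{3}$)
$-19 + y{\left(1 \right)} 30 = -19 + \left(- \frac{26}{3} - \frac{5}{3}\right) 30 = -19 - 310 = -329$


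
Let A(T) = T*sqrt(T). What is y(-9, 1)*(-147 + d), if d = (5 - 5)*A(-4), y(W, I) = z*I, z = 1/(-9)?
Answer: 49/3 ≈ 16.333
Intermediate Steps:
z = -1/9 ≈ -0.11111
A(T) = T**(3/2)
y(W, I) = -I/9
d = 0 (d = (5 - 5)*(-4)**(3/2) = 0*(-8*I) = 0)
y(-9, 1)*(-147 + d) = (-1/9*1)*(-147 + 0) = -1/9*(-147) = 49/3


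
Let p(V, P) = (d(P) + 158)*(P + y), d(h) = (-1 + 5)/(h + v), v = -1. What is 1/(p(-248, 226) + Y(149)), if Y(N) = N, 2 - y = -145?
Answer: 225/13295167 ≈ 1.6923e-5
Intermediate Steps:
y = 147 (y = 2 - 1*(-145) = 2 + 145 = 147)
d(h) = 4/(-1 + h) (d(h) = (-1 + 5)/(h - 1) = 4/(-1 + h))
p(V, P) = (147 + P)*(158 + 4/(-1 + P)) (p(V, P) = (4/(-1 + P) + 158)*(P + 147) = (158 + 4/(-1 + P))*(147 + P) = (147 + P)*(158 + 4/(-1 + P)))
1/(p(-248, 226) + Y(149)) = 1/(2*(-11319 + 79*226**2 + 11536*226)/(-1 + 226) + 149) = 1/(2*(-11319 + 79*51076 + 2607136)/225 + 149) = 1/(2*(1/225)*(-11319 + 4035004 + 2607136) + 149) = 1/(2*(1/225)*6630821 + 149) = 1/(13261642/225 + 149) = 1/(13295167/225) = 225/13295167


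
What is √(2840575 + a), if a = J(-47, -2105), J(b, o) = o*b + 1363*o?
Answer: 19*√195 ≈ 265.32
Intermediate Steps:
J(b, o) = 1363*o + b*o (J(b, o) = b*o + 1363*o = 1363*o + b*o)
a = -2770180 (a = -2105*(1363 - 47) = -2105*1316 = -2770180)
√(2840575 + a) = √(2840575 - 2770180) = √70395 = 19*√195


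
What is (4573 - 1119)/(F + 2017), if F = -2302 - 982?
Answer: -3454/1267 ≈ -2.7261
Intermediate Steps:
F = -3284
(4573 - 1119)/(F + 2017) = (4573 - 1119)/(-3284 + 2017) = 3454/(-1267) = 3454*(-1/1267) = -3454/1267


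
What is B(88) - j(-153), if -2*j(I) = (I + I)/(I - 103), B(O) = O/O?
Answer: 409/256 ≈ 1.5977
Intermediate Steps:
B(O) = 1
j(I) = -I/(-103 + I) (j(I) = -(I + I)/(2*(I - 103)) = -2*I/(2*(-103 + I)) = -I/(-103 + I))
B(88) - j(-153) = 1 - (-1)*(-153)/(-103 - 153) = 1 - (-1)*(-153)/(-256) = 1 - (-1)*(-153)*(-1)/256 = 1 - 1*(-153/256) = 1 + 153/256 = 409/256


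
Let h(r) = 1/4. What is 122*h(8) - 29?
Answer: 3/2 ≈ 1.5000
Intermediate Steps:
h(r) = ¼
122*h(8) - 29 = 122*(¼) - 29 = 61/2 - 29 = 3/2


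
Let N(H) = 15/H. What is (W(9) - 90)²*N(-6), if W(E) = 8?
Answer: -16810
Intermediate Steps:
(W(9) - 90)²*N(-6) = (8 - 90)²*(15/(-6)) = (-82)²*(15*(-⅙)) = 6724*(-5/2) = -16810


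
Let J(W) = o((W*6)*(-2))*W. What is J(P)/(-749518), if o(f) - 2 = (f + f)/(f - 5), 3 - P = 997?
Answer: 3386842/638321651 ≈ 0.0053059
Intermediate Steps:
P = -994 (P = 3 - 1*997 = 3 - 997 = -994)
o(f) = 2 + 2*f/(-5 + f) (o(f) = 2 + (f + f)/(f - 5) = 2 + (2*f)/(-5 + f) = 2 + 2*f/(-5 + f))
J(W) = 2*W*(-5 - 24*W)/(-5 - 12*W) (J(W) = (2*(-5 + 2*((W*6)*(-2)))/(-5 + (W*6)*(-2)))*W = (2*(-5 + 2*((6*W)*(-2)))/(-5 + (6*W)*(-2)))*W = (2*(-5 + 2*(-12*W))/(-5 - 12*W))*W = (2*(-5 - 24*W)/(-5 - 12*W))*W = 2*W*(-5 - 24*W)/(-5 - 12*W))
J(P)/(-749518) = (2*(-994)*(5 + 24*(-994))/(5 + 12*(-994)))/(-749518) = (2*(-994)*(5 - 23856)/(5 - 11928))*(-1/749518) = (2*(-994)*(-23851)/(-11923))*(-1/749518) = (2*(-994)*(-1/11923)*(-23851))*(-1/749518) = -47415788/11923*(-1/749518) = 3386842/638321651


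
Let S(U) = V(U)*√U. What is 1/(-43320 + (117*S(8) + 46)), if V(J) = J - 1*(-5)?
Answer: -21637/927065774 - 1521*√2/927065774 ≈ -2.5659e-5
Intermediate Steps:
V(J) = 5 + J (V(J) = J + 5 = 5 + J)
S(U) = √U*(5 + U) (S(U) = (5 + U)*√U = √U*(5 + U))
1/(-43320 + (117*S(8) + 46)) = 1/(-43320 + (117*(√8*(5 + 8)) + 46)) = 1/(-43320 + (117*((2*√2)*13) + 46)) = 1/(-43320 + (117*(26*√2) + 46)) = 1/(-43320 + (3042*√2 + 46)) = 1/(-43320 + (46 + 3042*√2)) = 1/(-43274 + 3042*√2)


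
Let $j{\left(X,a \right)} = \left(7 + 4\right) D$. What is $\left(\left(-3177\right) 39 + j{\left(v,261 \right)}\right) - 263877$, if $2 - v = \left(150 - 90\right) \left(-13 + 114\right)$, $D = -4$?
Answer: $-387824$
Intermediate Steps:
$v = -6058$ ($v = 2 - \left(150 - 90\right) \left(-13 + 114\right) = 2 - 60 \cdot 101 = 2 - 6060 = -6058$)
$j{\left(X,a \right)} = -44$ ($j{\left(X,a \right)} = \left(7 + 4\right) \left(-4\right) = 11 \left(-4\right) = -44$)
$\left(\left(-3177\right) 39 + j{\left(v,261 \right)}\right) - 263877 = \left(\left(-3177\right) 39 - 44\right) - 263877 = \left(-123903 - 44\right) - 263877 = -123947 - 263877 = -387824$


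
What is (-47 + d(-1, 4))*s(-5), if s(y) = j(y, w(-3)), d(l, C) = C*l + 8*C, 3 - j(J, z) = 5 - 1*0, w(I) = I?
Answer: 38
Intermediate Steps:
j(J, z) = -2 (j(J, z) = 3 - (5 - 1*0) = 3 - (5 + 0) = 3 - 1*5 = 3 - 5 = -2)
d(l, C) = 8*C + C*l
s(y) = -2
(-47 + d(-1, 4))*s(-5) = (-47 + 4*(8 - 1))*(-2) = (-47 + 4*7)*(-2) = (-47 + 28)*(-2) = -19*(-2) = 38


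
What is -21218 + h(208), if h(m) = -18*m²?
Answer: -799970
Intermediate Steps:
-21218 + h(208) = -21218 - 18*208² = -21218 - 18*43264 = -21218 - 778752 = -799970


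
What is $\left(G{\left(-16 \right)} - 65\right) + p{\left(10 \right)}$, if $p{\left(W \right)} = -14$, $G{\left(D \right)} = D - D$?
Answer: $-79$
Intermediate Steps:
$G{\left(D \right)} = 0$
$\left(G{\left(-16 \right)} - 65\right) + p{\left(10 \right)} = \left(0 - 65\right) - 14 = -65 - 14 = -79$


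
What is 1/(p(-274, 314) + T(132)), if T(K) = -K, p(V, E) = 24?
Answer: -1/108 ≈ -0.0092593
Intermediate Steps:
1/(p(-274, 314) + T(132)) = 1/(24 - 1*132) = 1/(24 - 132) = 1/(-108) = -1/108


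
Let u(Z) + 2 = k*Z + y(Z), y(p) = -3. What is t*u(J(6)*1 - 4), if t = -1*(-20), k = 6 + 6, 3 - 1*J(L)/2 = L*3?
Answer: -8260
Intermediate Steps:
J(L) = 6 - 6*L (J(L) = 6 - 2*L*3 = 6 - 6*L)
k = 12
t = 20
u(Z) = -5 + 12*Z (u(Z) = -2 + (12*Z - 3) = -2 + (-3 + 12*Z) = -5 + 12*Z)
t*u(J(6)*1 - 4) = 20*(-5 + 12*((6 - 6*6)*1 - 4)) = 20*(-5 + 12*((6 - 36)*1 - 4)) = 20*(-5 + 12*(-30*1 - 4)) = 20*(-5 + 12*(-30 - 4)) = 20*(-5 + 12*(-34)) = 20*(-5 - 408) = 20*(-413) = -8260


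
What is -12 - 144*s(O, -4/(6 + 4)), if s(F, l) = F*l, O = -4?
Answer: -1212/5 ≈ -242.40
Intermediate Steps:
-12 - 144*s(O, -4/(6 + 4)) = -12 - (-576)*(-4/(6 + 4)) = -12 - (-576)*(-4/10) = -12 - (-576)*(-4*1/10) = -12 - (-576)*(-2)/5 = -12 - 144*8/5 = -12 - 1152/5 = -1212/5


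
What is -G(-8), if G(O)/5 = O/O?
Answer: -5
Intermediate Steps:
G(O) = 5 (G(O) = 5*(O/O) = 5*1 = 5)
-G(-8) = -1*5 = -5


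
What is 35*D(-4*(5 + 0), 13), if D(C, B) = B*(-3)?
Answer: -1365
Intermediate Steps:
D(C, B) = -3*B
35*D(-4*(5 + 0), 13) = 35*(-3*13) = 35*(-39) = -1365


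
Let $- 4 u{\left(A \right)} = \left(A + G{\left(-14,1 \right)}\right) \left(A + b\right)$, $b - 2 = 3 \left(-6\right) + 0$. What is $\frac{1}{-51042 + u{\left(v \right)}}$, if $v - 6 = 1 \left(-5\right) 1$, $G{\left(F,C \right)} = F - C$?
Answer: $- \frac{2}{102189} \approx -1.9572 \cdot 10^{-5}$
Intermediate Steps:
$v = 1$ ($v = 6 + 1 \left(-5\right) 1 = 6 - 5 = 1$)
$b = -16$ ($b = 2 + \left(3 \left(-6\right) + 0\right) = 2 + \left(-18 + 0\right) = 2 - 18 = -16$)
$u{\left(A \right)} = - \frac{\left(-16 + A\right) \left(-15 + A\right)}{4}$ ($u{\left(A \right)} = - \frac{\left(A - 15\right) \left(A - 16\right)}{4} = - \frac{\left(A - 15\right) \left(-16 + A\right)}{4} = - \frac{\left(-15 + A\right) \left(-16 + A\right)}{4} = - \frac{\left(-16 + A\right) \left(-15 + A\right)}{4}$)
$\frac{1}{-51042 + u{\left(v \right)}} = \frac{1}{-51042 - \left(\frac{209}{4} + \frac{1}{4}\right)} = \frac{1}{-51042 - \frac{105}{2}} = \frac{1}{- \frac{102189}{2}} = - \frac{2}{102189}$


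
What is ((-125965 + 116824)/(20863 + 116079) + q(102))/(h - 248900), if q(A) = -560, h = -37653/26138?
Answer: 143192666087/63636809020109 ≈ 0.0022502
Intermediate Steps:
h = -5379/3734 (h = -37653*1/26138 = -5379/3734 ≈ -1.4405)
((-125965 + 116824)/(20863 + 116079) + q(102))/(h - 248900) = ((-125965 + 116824)/(20863 + 116079) - 560)/(-5379/3734 - 248900) = (-9141/136942 - 560)/(-929397979/3734) = (-9141*1/136942 - 560)*(-3734/929397979) = (-9141/136942 - 560)*(-3734/929397979) = -76696661/136942*(-3734/929397979) = 143192666087/63636809020109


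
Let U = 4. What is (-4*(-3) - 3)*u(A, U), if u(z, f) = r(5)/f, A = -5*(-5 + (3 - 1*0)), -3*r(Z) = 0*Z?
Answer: 0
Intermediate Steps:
r(Z) = 0 (r(Z) = -0*Z = -⅓*0 = 0)
A = 10 (A = -5*(-5 + (3 + 0)) = -5*(-5 + 3) = -5*(-2) = 10)
u(z, f) = 0 (u(z, f) = 0/f = 0)
(-4*(-3) - 3)*u(A, U) = (-4*(-3) - 3)*0 = (12 - 3)*0 = 9*0 = 0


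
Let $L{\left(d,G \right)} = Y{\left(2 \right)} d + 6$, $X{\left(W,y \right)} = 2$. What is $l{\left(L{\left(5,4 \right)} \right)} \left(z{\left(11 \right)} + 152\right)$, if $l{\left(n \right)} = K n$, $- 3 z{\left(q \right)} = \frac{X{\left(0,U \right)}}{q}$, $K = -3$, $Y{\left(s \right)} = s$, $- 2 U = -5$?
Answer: $- \frac{80224}{11} \approx -7293.1$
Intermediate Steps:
$U = \frac{5}{2}$ ($U = \left(- \frac{1}{2}\right) \left(-5\right) = \frac{5}{2} \approx 2.5$)
$z{\left(q \right)} = - \frac{2}{3 q}$ ($z{\left(q \right)} = - \frac{2 \frac{1}{q}}{3} = - \frac{2}{3 q}$)
$L{\left(d,G \right)} = 6 + 2 d$ ($L{\left(d,G \right)} = 2 d + 6 = 6 + 2 d$)
$l{\left(n \right)} = - 3 n$
$l{\left(L{\left(5,4 \right)} \right)} \left(z{\left(11 \right)} + 152\right) = - 3 \left(6 + 2 \cdot 5\right) \left(- \frac{2}{3 \cdot 11} + 152\right) = - 3 \left(6 + 10\right) \left(\left(- \frac{2}{3}\right) \frac{1}{11} + 152\right) = \left(-3\right) 16 \left(- \frac{2}{33} + 152\right) = \left(-48\right) \frac{5014}{33} = - \frac{80224}{11}$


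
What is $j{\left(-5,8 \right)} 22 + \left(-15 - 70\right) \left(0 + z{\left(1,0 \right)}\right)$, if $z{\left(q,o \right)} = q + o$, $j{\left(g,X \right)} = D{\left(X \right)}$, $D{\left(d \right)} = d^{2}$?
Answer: $1323$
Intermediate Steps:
$j{\left(g,X \right)} = X^{2}$
$z{\left(q,o \right)} = o + q$
$j{\left(-5,8 \right)} 22 + \left(-15 - 70\right) \left(0 + z{\left(1,0 \right)}\right) = 8^{2} \cdot 22 + \left(-15 - 70\right) \left(0 + \left(0 + 1\right)\right) = 64 \cdot 22 - 85 \left(0 + 1\right) = 1408 - 85 = 1323$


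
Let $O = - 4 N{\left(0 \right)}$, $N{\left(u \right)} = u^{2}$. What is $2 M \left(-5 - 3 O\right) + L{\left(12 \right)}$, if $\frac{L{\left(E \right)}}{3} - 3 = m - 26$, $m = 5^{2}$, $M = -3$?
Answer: $36$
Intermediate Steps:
$m = 25$
$O = 0$ ($O = - 4 \cdot 0^{2} = \left(-4\right) 0 = 0$)
$L{\left(E \right)} = 6$ ($L{\left(E \right)} = 9 + 3 \left(25 - 26\right) = 9 + 3 \left(-1\right) = 9 - 3 = 6$)
$2 M \left(-5 - 3 O\right) + L{\left(12 \right)} = 2 \left(-3\right) \left(-5 - 0\right) + 6 = - 6 \left(-5 + 0\right) + 6 = \left(-6\right) \left(-5\right) + 6 = 30 + 6 = 36$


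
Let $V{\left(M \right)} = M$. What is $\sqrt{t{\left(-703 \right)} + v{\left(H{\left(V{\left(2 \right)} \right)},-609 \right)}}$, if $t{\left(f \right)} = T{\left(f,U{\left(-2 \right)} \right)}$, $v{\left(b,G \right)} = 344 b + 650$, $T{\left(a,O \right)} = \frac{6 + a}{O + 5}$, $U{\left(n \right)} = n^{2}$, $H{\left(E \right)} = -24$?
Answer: $\frac{i \sqrt{69151}}{3} \approx 87.655 i$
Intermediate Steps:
$T{\left(a,O \right)} = \frac{6 + a}{5 + O}$
$v{\left(b,G \right)} = 650 + 344 b$
$t{\left(f \right)} = \frac{2}{3} + \frac{f}{9}$ ($t{\left(f \right)} = \frac{6 + f}{5 + \left(-2\right)^{2}} = \frac{6 + f}{5 + 4} = \frac{6 + f}{9} = \frac{2}{3} + \frac{f}{9}$)
$\sqrt{t{\left(-703 \right)} + v{\left(H{\left(V{\left(2 \right)} \right)},-609 \right)}} = \sqrt{\left(\frac{2}{3} + \frac{1}{9} \left(-703\right)\right) + \left(650 + 344 \left(-24\right)\right)} = \sqrt{\left(\frac{2}{3} - \frac{703}{9}\right) + \left(650 - 8256\right)} = \sqrt{- \frac{697}{9} - 7606} = \sqrt{- \frac{69151}{9}} = \frac{i \sqrt{69151}}{3}$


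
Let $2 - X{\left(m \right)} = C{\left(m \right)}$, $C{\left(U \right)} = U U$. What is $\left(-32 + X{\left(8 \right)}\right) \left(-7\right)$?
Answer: $658$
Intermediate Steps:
$C{\left(U \right)} = U^{2}$
$X{\left(m \right)} = 2 - m^{2}$
$\left(-32 + X{\left(8 \right)}\right) \left(-7\right) = \left(-32 + \left(2 - 8^{2}\right)\right) \left(-7\right) = \left(-32 + \left(2 - 64\right)\right) \left(-7\right) = \left(-32 - 62\right) \left(-7\right) = \left(-94\right) \left(-7\right) = 658$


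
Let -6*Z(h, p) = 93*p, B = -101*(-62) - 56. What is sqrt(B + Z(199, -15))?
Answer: sqrt(25754)/2 ≈ 80.240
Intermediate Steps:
B = 6206 (B = 6262 - 56 = 6206)
Z(h, p) = -31*p/2
sqrt(B + Z(199, -15)) = sqrt(6206 - 31/2*(-15)) = sqrt(6206 + 465/2) = sqrt(12877/2) = sqrt(25754)/2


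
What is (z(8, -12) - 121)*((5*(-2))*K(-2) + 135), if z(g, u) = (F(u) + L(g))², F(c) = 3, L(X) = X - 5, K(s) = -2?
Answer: -13175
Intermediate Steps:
L(X) = -5 + X
z(g, u) = (-2 + g)² (z(g, u) = (3 + (-5 + g))² = (-2 + g)²)
(z(8, -12) - 121)*((5*(-2))*K(-2) + 135) = ((-2 + 8)² - 121)*((5*(-2))*(-2) + 135) = (6² - 121)*(-10*(-2) + 135) = (36 - 121)*(20 + 135) = -85*155 = -13175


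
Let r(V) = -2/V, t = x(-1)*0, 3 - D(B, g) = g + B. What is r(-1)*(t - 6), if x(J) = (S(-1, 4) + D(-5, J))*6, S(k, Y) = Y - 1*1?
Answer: -12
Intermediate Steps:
S(k, Y) = -1 + Y (S(k, Y) = Y - 1 = -1 + Y)
D(B, g) = 3 - B - g (D(B, g) = 3 - (g + B) = 3 - (B + g) = 3 + (-B - g) = 3 - B - g)
x(J) = 66 - 6*J (x(J) = ((-1 + 4) + (3 - 1*(-5) - J))*6 = (3 + (3 + 5 - J))*6 = (3 + (8 - J))*6 = (11 - J)*6 = 66 - 6*J)
t = 0 (t = (66 - 6*(-1))*0 = (66 + 6)*0 = 72*0 = 0)
r(-1)*(t - 6) = (-2/(-1))*(0 - 6) = -2*(-1)*(-6) = 2*(-6) = -12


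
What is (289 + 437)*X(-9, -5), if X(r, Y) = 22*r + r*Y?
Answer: -111078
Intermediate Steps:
X(r, Y) = 22*r + Y*r
(289 + 437)*X(-9, -5) = (289 + 437)*(-9*(22 - 5)) = 726*(-9*17) = 726*(-153) = -111078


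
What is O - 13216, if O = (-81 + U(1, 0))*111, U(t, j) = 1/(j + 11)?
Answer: -244166/11 ≈ -22197.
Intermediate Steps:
U(t, j) = 1/(11 + j)
O = -98790/11 (O = (-81 + 1/(11 + 0))*111 = (-81 + 1/11)*111 = -890/11*111 = -98790/11 ≈ -8980.9)
O - 13216 = -98790/11 - 13216 = -244166/11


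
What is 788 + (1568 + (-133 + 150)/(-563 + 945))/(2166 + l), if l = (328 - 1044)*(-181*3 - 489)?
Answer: 223076934241/283091796 ≈ 788.00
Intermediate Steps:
l = 738912 (l = -716*(-543 - 489) = -716*(-1032) = 738912)
788 + (1568 + (-133 + 150)/(-563 + 945))/(2166 + l) = 788 + (1568 + (-133 + 150)/(-563 + 945))/(2166 + 738912) = 788 + (1568 + 17/382)/741078 = 788 + (1568 + 17*(1/382))*(1/741078) = 788 + (1568 + 17/382)*(1/741078) = 788 + (598993/382)*(1/741078) = 788 + 598993/283091796 = 223076934241/283091796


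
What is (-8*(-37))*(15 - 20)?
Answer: -1480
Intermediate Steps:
(-8*(-37))*(15 - 20) = 296*(-5) = -1480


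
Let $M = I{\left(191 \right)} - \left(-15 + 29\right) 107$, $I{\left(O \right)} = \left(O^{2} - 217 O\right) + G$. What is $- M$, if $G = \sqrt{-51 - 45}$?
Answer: $6464 - 4 i \sqrt{6} \approx 6464.0 - 9.798 i$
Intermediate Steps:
$G = 4 i \sqrt{6}$ ($G = \sqrt{-96} = 4 i \sqrt{6} \approx 9.798 i$)
$I{\left(O \right)} = O^{2} - 217 O + 4 i \sqrt{6}$ ($I{\left(O \right)} = \left(O^{2} - 217 O\right) + 4 i \sqrt{6} = O^{2} - 217 O + 4 i \sqrt{6}$)
$M = -6464 + 4 i \sqrt{6}$ ($M = \left(191^{2} - 41447 + 4 i \sqrt{6}\right) - \left(-15 + 29\right) 107 = \left(36481 - 41447 + 4 i \sqrt{6}\right) - 14 \cdot 107 = \left(-4966 + 4 i \sqrt{6}\right) - 1498 = -6464 + 4 i \sqrt{6} \approx -6464.0 + 9.798 i$)
$- M = - (-6464 + 4 i \sqrt{6}) = 6464 - 4 i \sqrt{6}$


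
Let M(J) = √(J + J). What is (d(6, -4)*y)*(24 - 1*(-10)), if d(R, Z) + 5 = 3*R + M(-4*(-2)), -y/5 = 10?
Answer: -28900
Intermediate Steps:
M(J) = √2*√J (M(J) = √(2*J) = √2*√J)
y = -50 (y = -5*10 = -50)
d(R, Z) = -1 + 3*R (d(R, Z) = -5 + (3*R + √2*√(-4*(-2))) = -5 + (3*R + √2*√8) = -5 + (3*R + √2*(2*√2)) = -5 + (3*R + 4) = -5 + (4 + 3*R) = -1 + 3*R)
(d(6, -4)*y)*(24 - 1*(-10)) = ((-1 + 3*6)*(-50))*(24 - 1*(-10)) = ((-1 + 18)*(-50))*(24 + 10) = (17*(-50))*34 = -850*34 = -28900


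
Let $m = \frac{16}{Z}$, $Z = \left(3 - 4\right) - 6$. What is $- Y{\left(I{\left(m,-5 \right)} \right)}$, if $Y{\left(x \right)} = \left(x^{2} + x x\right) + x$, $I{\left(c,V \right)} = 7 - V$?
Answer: $-300$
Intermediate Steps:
$Z = -7$ ($Z = -1 - 6 = -7$)
$m = - \frac{16}{7}$ ($m = \frac{16}{-7} = 16 \left(- \frac{1}{7}\right) = - \frac{16}{7} \approx -2.2857$)
$Y{\left(x \right)} = x + 2 x^{2}$ ($Y{\left(x \right)} = \left(x^{2} + x^{2}\right) + x = 2 x^{2} + x = x + 2 x^{2}$)
$- Y{\left(I{\left(m,-5 \right)} \right)} = - \left(7 - -5\right) \left(1 + 2 \left(7 - -5\right)\right) = - \left(7 + 5\right) \left(1 + 2 \left(7 + 5\right)\right) = - 12 \left(1 + 2 \cdot 12\right) = - 12 \left(1 + 24\right) = - 12 \cdot 25 = \left(-1\right) 300 = -300$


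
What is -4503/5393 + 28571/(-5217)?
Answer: -177575554/28135281 ≈ -6.3115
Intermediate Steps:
-4503/5393 + 28571/(-5217) = -4503*1/5393 + 28571*(-1/5217) = -4503/5393 - 28571/5217 = -177575554/28135281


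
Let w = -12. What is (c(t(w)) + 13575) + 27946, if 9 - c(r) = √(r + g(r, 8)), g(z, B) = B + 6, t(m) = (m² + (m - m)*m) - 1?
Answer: 41530 - √157 ≈ 41518.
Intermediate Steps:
t(m) = -1 + m² (t(m) = (m² + 0*m) - 1 = (m² + 0) - 1 = m² - 1 = -1 + m²)
g(z, B) = 6 + B
c(r) = 9 - √(14 + r) (c(r) = 9 - √(r + (6 + 8)) = 9 - √(r + 14) = 9 - √(14 + r))
(c(t(w)) + 13575) + 27946 = ((9 - √(14 + (-1 + (-12)²))) + 13575) + 27946 = ((9 - √(14 + (-1 + 144))) + 13575) + 27946 = ((9 - √(14 + 143)) + 13575) + 27946 = ((9 - √157) + 13575) + 27946 = (13584 - √157) + 27946 = 41530 - √157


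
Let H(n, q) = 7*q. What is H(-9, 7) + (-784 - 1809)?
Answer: -2544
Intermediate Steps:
H(-9, 7) + (-784 - 1809) = 7*7 + (-784 - 1809) = 49 - 2593 = -2544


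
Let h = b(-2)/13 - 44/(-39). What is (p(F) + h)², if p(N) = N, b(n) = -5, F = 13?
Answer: 287296/1521 ≈ 188.89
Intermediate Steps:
h = 29/39 (h = -5/13 - 44/(-39) = -5*1/13 - 44*(-1/39) = -5/13 + 44/39 = 29/39 ≈ 0.74359)
(p(F) + h)² = (13 + 29/39)² = (536/39)² = 287296/1521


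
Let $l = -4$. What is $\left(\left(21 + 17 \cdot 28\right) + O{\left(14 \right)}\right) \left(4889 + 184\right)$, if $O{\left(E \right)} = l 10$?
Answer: $2318361$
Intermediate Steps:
$O{\left(E \right)} = -40$ ($O{\left(E \right)} = \left(-4\right) 10 = -40$)
$\left(\left(21 + 17 \cdot 28\right) + O{\left(14 \right)}\right) \left(4889 + 184\right) = \left(\left(21 + 17 \cdot 28\right) - 40\right) \left(4889 + 184\right) = \left(\left(21 + 476\right) - 40\right) 5073 = \left(497 - 40\right) 5073 = 457 \cdot 5073 = 2318361$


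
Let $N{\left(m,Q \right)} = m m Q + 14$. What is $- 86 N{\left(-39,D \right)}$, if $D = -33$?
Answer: $4315394$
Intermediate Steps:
$N{\left(m,Q \right)} = 14 + Q m^{2}$ ($N{\left(m,Q \right)} = m^{2} Q + 14 = Q m^{2} + 14 = 14 + Q m^{2}$)
$- 86 N{\left(-39,D \right)} = - 86 \left(14 - 33 \left(-39\right)^{2}\right) = - 86 \left(14 - 50193\right) = \left(-86\right) \left(-50179\right) = 4315394$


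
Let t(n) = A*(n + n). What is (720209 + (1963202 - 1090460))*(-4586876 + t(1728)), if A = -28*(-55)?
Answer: 1171398819164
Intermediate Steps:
A = 1540
t(n) = 3080*n (t(n) = 1540*(n + n) = 1540*(2*n) = 3080*n)
(720209 + (1963202 - 1090460))*(-4586876 + t(1728)) = (720209 + (1963202 - 1090460))*(-4586876 + 3080*1728) = (720209 + 872742)*(-4586876 + 5322240) = 1592951*735364 = 1171398819164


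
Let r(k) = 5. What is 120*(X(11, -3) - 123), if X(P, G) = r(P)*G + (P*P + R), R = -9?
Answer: -3120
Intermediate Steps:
X(P, G) = -9 + P² + 5*G (X(P, G) = 5*G + (P*P - 9) = 5*G + (P² - 9) = 5*G + (-9 + P²) = -9 + P² + 5*G)
120*(X(11, -3) - 123) = 120*((-9 + 11² + 5*(-3)) - 123) = 120*((-9 + 121 - 15) - 123) = 120*(97 - 123) = 120*(-26) = -3120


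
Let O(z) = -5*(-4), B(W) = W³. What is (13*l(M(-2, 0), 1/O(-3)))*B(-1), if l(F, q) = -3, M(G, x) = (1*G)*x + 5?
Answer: 39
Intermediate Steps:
O(z) = 20
M(G, x) = 5 + G*x (M(G, x) = G*x + 5 = 5 + G*x)
(13*l(M(-2, 0), 1/O(-3)))*B(-1) = (13*(-3))*(-1)³ = -39*(-1) = 39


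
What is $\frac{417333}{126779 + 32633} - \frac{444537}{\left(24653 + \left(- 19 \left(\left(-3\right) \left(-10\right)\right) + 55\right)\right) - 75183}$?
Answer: $\frac{30722431743}{2712395180} \approx 11.327$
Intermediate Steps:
$\frac{417333}{126779 + 32633} - \frac{444537}{\left(24653 + \left(- 19 \left(\left(-3\right) \left(-10\right)\right) + 55\right)\right) - 75183} = \frac{417333}{159412} - \frac{444537}{\left(24653 + \left(\left(-19\right) 30 + 55\right)\right) - 75183} = 417333 \cdot \frac{1}{159412} - \frac{444537}{\left(24653 + \left(-570 + 55\right)\right) - 75183} = \frac{417333}{159412} - \frac{444537}{\left(24653 - 515\right) - 75183} = \frac{417333}{159412} - \frac{444537}{24138 - 75183} = \frac{417333}{159412} - \frac{444537}{-51045} = \frac{417333}{159412} - - \frac{148179}{17015} = \frac{417333}{159412} + \frac{148179}{17015} = \frac{30722431743}{2712395180}$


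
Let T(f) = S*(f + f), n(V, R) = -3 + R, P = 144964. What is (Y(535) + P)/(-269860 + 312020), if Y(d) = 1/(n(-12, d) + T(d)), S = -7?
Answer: 1008659511/293349280 ≈ 3.4384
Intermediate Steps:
T(f) = -14*f (T(f) = -7*(f + f) = -14*f)
Y(d) = 1/(-3 - 13*d) (Y(d) = 1/((-3 + d) - 14*d) = 1/(-3 - 13*d))
(Y(535) + P)/(-269860 + 312020) = (-1/(3 + 13*535) + 144964)/(-269860 + 312020) = (-1/(3 + 6955) + 144964)/42160 = (-1/6958 + 144964)*(1/42160) = (1008659511/6958)*(1/42160) = 1008659511/293349280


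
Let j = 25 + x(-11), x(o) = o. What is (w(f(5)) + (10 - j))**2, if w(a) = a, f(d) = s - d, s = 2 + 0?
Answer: 49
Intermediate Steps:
s = 2
f(d) = 2 - d
j = 14 (j = 25 - 11 = 14)
(w(f(5)) + (10 - j))**2 = ((2 - 1*5) + (10 - 1*14))**2 = ((2 - 5) + (10 - 14))**2 = (-3 - 4)**2 = (-7)**2 = 49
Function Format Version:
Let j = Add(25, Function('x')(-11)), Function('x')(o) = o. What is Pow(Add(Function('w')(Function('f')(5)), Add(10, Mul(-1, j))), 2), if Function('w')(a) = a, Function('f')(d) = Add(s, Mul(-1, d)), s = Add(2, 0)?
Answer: 49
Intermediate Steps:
s = 2
Function('f')(d) = Add(2, Mul(-1, d))
j = 14 (j = Add(25, -11) = 14)
Pow(Add(Function('w')(Function('f')(5)), Add(10, Mul(-1, j))), 2) = Pow(Add(Add(2, Mul(-1, 5)), Add(10, Mul(-1, 14))), 2) = Pow(Add(Add(2, -5), Add(10, -14)), 2) = Pow(Add(-3, -4), 2) = Pow(-7, 2) = 49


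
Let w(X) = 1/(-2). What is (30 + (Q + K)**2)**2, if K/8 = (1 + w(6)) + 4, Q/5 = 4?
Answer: 10023556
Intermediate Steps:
Q = 20 (Q = 5*4 = 20)
w(X) = -1/2
K = 36 (K = 8*((1 - 1/2) + 4) = 8*(1/2 + 4) = 8*(9/2) = 36)
(30 + (Q + K)**2)**2 = (30 + (20 + 36)**2)**2 = (30 + 56**2)**2 = (30 + 3136)**2 = 3166**2 = 10023556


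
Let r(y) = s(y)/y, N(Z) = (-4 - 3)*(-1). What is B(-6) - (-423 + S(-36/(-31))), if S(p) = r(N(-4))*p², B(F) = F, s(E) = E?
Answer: 399441/961 ≈ 415.65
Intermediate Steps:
N(Z) = 7 (N(Z) = -7*(-1) = 7)
r(y) = 1 (r(y) = y/y = 1)
S(p) = p² (S(p) = 1*p² = p²)
B(-6) - (-423 + S(-36/(-31))) = -6 - (-423 + (-36/(-31))²) = -6 - (-423 + (-36*(-1/31))²) = -6 - (-423 + (36/31)²) = -6 - (-423 + 1296/961) = -6 - 1*(-405207/961) = -6 + 405207/961 = 399441/961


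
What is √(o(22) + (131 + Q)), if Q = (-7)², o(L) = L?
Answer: √202 ≈ 14.213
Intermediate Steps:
Q = 49
√(o(22) + (131 + Q)) = √(22 + (131 + 49)) = √(22 + 180) = √202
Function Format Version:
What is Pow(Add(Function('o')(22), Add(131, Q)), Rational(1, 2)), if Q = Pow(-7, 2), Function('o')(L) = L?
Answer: Pow(202, Rational(1, 2)) ≈ 14.213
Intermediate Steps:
Q = 49
Pow(Add(Function('o')(22), Add(131, Q)), Rational(1, 2)) = Pow(Add(22, Add(131, 49)), Rational(1, 2)) = Pow(Add(22, 180), Rational(1, 2)) = Pow(202, Rational(1, 2))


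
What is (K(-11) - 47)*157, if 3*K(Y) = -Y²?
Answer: -41134/3 ≈ -13711.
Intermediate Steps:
K(Y) = -Y²/3 (K(Y) = (-Y²)/3 = -Y²/3)
(K(-11) - 47)*157 = (-⅓*(-11)² - 47)*157 = (-⅓*121 - 47)*157 = (-121/3 - 47)*157 = -262/3*157 = -41134/3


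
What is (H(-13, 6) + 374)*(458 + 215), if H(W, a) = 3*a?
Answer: 263816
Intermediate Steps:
(H(-13, 6) + 374)*(458 + 215) = (3*6 + 374)*(458 + 215) = (18 + 374)*673 = 392*673 = 263816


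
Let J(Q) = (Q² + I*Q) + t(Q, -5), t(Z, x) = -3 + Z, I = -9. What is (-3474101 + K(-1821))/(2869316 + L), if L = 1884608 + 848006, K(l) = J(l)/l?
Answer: -703296503/1133457170 ≈ -0.62049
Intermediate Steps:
J(Q) = -3 + Q² - 8*Q (J(Q) = (Q² - 9*Q) + (-3 + Q) = -3 + Q² - 8*Q)
K(l) = (-3 + l² - 8*l)/l
L = 2732614
(-3474101 + K(-1821))/(2869316 + L) = (-3474101 + (-8 - 1821 - 3/(-1821)))/(2869316 + 2732614) = (-3474101 + (-8 - 1821 - 3*(-1/1821)))/5601930 = (-3474101 + (-8 - 1821 + 1/607))*(1/5601930) = (-3474101 - 1110202/607)*(1/5601930) = -2109889509/607*1/5601930 = -703296503/1133457170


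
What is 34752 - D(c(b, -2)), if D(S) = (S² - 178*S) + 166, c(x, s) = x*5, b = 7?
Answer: 39591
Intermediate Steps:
c(x, s) = 5*x
D(S) = 166 + S² - 178*S
34752 - D(c(b, -2)) = 34752 - (166 + (5*7)² - 890*7) = 34752 - (166 + 35² - 178*35) = 34752 - (166 + 1225 - 6230) = 34752 - 1*(-4839) = 34752 + 4839 = 39591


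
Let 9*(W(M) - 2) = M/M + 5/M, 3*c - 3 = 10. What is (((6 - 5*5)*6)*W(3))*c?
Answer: -30628/27 ≈ -1134.4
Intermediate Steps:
c = 13/3 (c = 1 + (1/3)*10 = 1 + 10/3 = 13/3 ≈ 4.3333)
W(M) = 19/9 + 5/(9*M) (W(M) = 2 + (M/M + 5/M)/9 = 2 + (1 + 5/M)/9 = 2 + (1/9 + 5/(9*M)) = 19/9 + 5/(9*M))
(((6 - 5*5)*6)*W(3))*c = (((6 - 5*5)*6)*((1/9)*(5 + 19*3)/3))*(13/3) = (((6 - 25)*6)*((1/9)*(1/3)*(5 + 57)))*(13/3) = ((-19*6)*((1/9)*(1/3)*62))*(13/3) = -114*62/27*(13/3) = -2356/9*13/3 = -30628/27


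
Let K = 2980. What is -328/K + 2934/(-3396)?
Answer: -410717/421670 ≈ -0.97402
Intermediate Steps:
-328/K + 2934/(-3396) = -328/2980 + 2934/(-3396) = -328*1/2980 + 2934*(-1/3396) = -82/745 - 489/566 = -410717/421670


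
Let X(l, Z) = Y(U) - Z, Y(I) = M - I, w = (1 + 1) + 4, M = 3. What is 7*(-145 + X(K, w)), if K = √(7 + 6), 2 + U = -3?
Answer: -1001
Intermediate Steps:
w = 6 (w = 2 + 4 = 6)
U = -5 (U = -2 - 3 = -5)
Y(I) = 3 - I
K = √13 ≈ 3.6056
X(l, Z) = 8 - Z (X(l, Z) = (3 - 1*(-5)) - Z = (3 + 5) - Z = 8 - Z)
7*(-145 + X(K, w)) = 7*(-145 + (8 - 1*6)) = 7*(-145 + (8 - 6)) = 7*(-145 + 2) = 7*(-143) = -1001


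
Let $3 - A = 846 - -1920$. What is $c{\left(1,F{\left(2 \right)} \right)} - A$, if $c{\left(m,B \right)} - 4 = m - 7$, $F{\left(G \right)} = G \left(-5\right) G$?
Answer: $2761$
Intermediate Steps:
$F{\left(G \right)} = - 5 G^{2}$ ($F{\left(G \right)} = - 5 G G = - 5 G^{2}$)
$c{\left(m,B \right)} = -3 + m$ ($c{\left(m,B \right)} = 4 + \left(m - 7\right) = 4 + \left(-7 + m\right) = -3 + m$)
$A = -2763$ ($A = 3 - \left(846 - -1920\right) = 3 - \left(846 + 1920\right) = 3 - 2766 = -2763$)
$c{\left(1,F{\left(2 \right)} \right)} - A = \left(-3 + 1\right) - -2763 = -2 + 2763 = 2761$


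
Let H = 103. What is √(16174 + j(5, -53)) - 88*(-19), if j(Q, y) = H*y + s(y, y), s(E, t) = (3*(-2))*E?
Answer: 1672 + √11033 ≈ 1777.0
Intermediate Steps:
s(E, t) = -6*E
j(Q, y) = 97*y (j(Q, y) = 103*y - 6*y = 97*y)
√(16174 + j(5, -53)) - 88*(-19) = √(16174 + 97*(-53)) - 88*(-19) = √(16174 - 5141) + 1672 = √11033 + 1672 = 1672 + √11033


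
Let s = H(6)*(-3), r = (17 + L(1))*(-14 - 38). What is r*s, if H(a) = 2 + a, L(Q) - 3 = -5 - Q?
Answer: 17472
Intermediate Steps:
L(Q) = -2 - Q (L(Q) = 3 + (-5 - Q) = -2 - Q)
r = -728 (r = (17 + (-2 - 1*1))*(-14 - 38) = (17 + (-2 - 1))*(-52) = (17 - 3)*(-52) = 14*(-52) = -728)
s = -24 (s = (2 + 6)*(-3) = 8*(-3) = -24)
r*s = -728*(-24) = 17472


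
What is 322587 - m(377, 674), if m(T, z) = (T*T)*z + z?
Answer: -95473033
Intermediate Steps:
m(T, z) = z + z*T² (m(T, z) = T²*z + z = z*T² + z = z + z*T²)
322587 - m(377, 674) = 322587 - 674*(1 + 377²) = 322587 - 674*(1 + 142129) = 322587 - 674*142130 = 322587 - 1*95795620 = 322587 - 95795620 = -95473033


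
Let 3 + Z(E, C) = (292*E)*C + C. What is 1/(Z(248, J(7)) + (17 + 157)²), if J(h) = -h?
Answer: -1/476646 ≈ -2.0980e-6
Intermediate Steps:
Z(E, C) = -3 + C + 292*C*E (Z(E, C) = -3 + ((292*E)*C + C) = -3 + (292*C*E + C) = -3 + (C + 292*C*E) = -3 + C + 292*C*E)
1/(Z(248, J(7)) + (17 + 157)²) = 1/((-3 - 1*7 + 292*(-1*7)*248) + (17 + 157)²) = 1/((-3 - 7 + 292*(-7)*248) + 174²) = 1/((-3 - 7 - 506912) + 30276) = 1/(-506922 + 30276) = 1/(-476646) = -1/476646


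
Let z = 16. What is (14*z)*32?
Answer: 7168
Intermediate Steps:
(14*z)*32 = (14*16)*32 = 224*32 = 7168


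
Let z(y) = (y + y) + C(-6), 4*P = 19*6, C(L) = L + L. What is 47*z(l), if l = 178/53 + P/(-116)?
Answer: -1668547/6148 ≈ -271.40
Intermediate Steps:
C(L) = 2*L
P = 57/2 (P = (19*6)/4 = (¼)*114 = 57/2 ≈ 28.500)
l = 38275/12296 (l = 178/53 + (57/2)/(-116) = 178*(1/53) + (57/2)*(-1/116) = 178/53 - 57/232 = 38275/12296 ≈ 3.1128)
z(y) = -12 + 2*y (z(y) = (y + y) + 2*(-6) = 2*y - 12 = -12 + 2*y)
47*z(l) = 47*(-12 + 2*(38275/12296)) = 47*(-12 + 38275/6148) = 47*(-35501/6148) = -1668547/6148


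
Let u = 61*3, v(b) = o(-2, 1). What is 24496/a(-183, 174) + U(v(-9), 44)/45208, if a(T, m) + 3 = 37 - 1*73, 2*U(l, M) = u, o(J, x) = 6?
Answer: -2214823199/3526224 ≈ -628.10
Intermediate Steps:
v(b) = 6
u = 183
U(l, M) = 183/2 (U(l, M) = (½)*183 = 183/2)
a(T, m) = -39 (a(T, m) = -3 + (37 - 1*73) = -3 + (37 - 73) = -3 - 36 = -39)
24496/a(-183, 174) + U(v(-9), 44)/45208 = 24496/(-39) + (183/2)/45208 = 24496*(-1/39) + (183/2)*(1/45208) = -24496/39 + 183/90416 = -2214823199/3526224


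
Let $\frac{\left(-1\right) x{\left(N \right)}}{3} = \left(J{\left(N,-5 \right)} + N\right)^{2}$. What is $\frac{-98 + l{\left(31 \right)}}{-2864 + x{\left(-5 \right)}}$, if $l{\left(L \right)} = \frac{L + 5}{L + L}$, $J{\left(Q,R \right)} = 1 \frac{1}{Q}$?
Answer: $\frac{18875}{570617} \approx 0.033078$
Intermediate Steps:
$J{\left(Q,R \right)} = \frac{1}{Q}$
$l{\left(L \right)} = \frac{5 + L}{2 L}$
$x{\left(N \right)} = - 3 \left(N + \frac{1}{N}\right)^{2}$ ($x{\left(N \right)} = - 3 \left(\frac{1}{N} + N\right)^{2} = - 3 \left(N + \frac{1}{N}\right)^{2}$)
$\frac{-98 + l{\left(31 \right)}}{-2864 + x{\left(-5 \right)}} = \frac{-98 + \frac{5 + 31}{2 \cdot 31}}{-2864 - \frac{3 \left(1 + \left(-5\right)^{2}\right)^{2}}{25}} = \frac{-98 + \frac{1}{2} \cdot \frac{1}{31} \cdot 36}{-2864 - \frac{3 \left(1 + 25\right)^{2}}{25}} = \frac{-98 + \frac{18}{31}}{-2864 - \frac{3 \cdot 26^{2}}{25}} = - \frac{3020}{31 \left(-2864 - \frac{3}{25} \cdot 676\right)} = - \frac{3020}{31 \left(-2864 - \frac{2028}{25}\right)} = - \frac{3020}{31 \left(- \frac{73628}{25}\right)} = \left(- \frac{3020}{31}\right) \left(- \frac{25}{73628}\right) = \frac{18875}{570617}$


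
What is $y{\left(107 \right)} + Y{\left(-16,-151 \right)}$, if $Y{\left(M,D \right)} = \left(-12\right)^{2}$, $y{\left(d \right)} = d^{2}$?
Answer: $11593$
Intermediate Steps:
$Y{\left(M,D \right)} = 144$
$y{\left(107 \right)} + Y{\left(-16,-151 \right)} = 107^{2} + 144 = 11449 + 144 = 11593$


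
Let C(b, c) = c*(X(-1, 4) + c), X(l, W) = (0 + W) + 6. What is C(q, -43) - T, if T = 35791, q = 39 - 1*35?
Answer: -34372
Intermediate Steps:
X(l, W) = 6 + W (X(l, W) = W + 6 = 6 + W)
q = 4 (q = 39 - 35 = 4)
C(b, c) = c*(10 + c) (C(b, c) = c*((6 + 4) + c) = c*(10 + c))
C(q, -43) - T = -43*(10 - 43) - 1*35791 = -43*(-33) - 35791 = 1419 - 35791 = -34372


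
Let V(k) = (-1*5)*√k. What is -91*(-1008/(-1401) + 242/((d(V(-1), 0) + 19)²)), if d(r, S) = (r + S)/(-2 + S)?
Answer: -9565796520/77520599 + 2574880*I/165997 ≈ -123.4 + 15.512*I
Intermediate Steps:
V(k) = -5*√k
d(r, S) = (S + r)/(-2 + S)
-91*(-1008/(-1401) + 242/((d(V(-1), 0) + 19)²)) = -91*(-1008/(-1401) + 242/(((0 - 5*I)/(-2 + 0) + 19)²)) = -91*(-1008*(-1/1401) + 242/(((0 - 5*I)/(-2) + 19)²)) = -91*(336/467 + 242/((-(-5)*I/2 + 19)²)) = -91*(336/467 + 242/((5*I/2 + 19)²)) = -91*(336/467 + 242/((19 + 5*I/2)²)) = -91*(336/467 + 242/(19 + 5*I/2)²) = -30576/467 - 22022/(19 + 5*I/2)²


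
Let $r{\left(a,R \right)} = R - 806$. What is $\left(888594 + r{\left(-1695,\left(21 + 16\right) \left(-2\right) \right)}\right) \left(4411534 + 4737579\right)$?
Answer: $8121795697682$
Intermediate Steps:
$r{\left(a,R \right)} = -806 + R$ ($r{\left(a,R \right)} = R - 806 = -806 + R$)
$\left(888594 + r{\left(-1695,\left(21 + 16\right) \left(-2\right) \right)}\right) \left(4411534 + 4737579\right) = \left(888594 - \left(806 - \left(21 + 16\right) \left(-2\right)\right)\right) \left(4411534 + 4737579\right) = \left(888594 + \left(-806 + 37 \left(-2\right)\right)\right) 9149113 = \left(888594 - 880\right) 9149113 = 887714 \cdot 9149113 = 8121795697682$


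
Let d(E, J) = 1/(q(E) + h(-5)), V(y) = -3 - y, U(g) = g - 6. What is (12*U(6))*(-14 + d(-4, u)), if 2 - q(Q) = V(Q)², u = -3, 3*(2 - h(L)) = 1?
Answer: 0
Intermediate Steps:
h(L) = 5/3 (h(L) = 2 - ⅓*1 = 2 - ⅓ = 5/3)
U(g) = -6 + g
q(Q) = 2 - (-3 - Q)²
d(E, J) = 1/(11/3 - (3 + E)²) (d(E, J) = 1/((2 - (3 + E)²) + 5/3) = 1/(11/3 - (3 + E)²))
(12*U(6))*(-14 + d(-4, u)) = (12*(-6 + 6))*(-14 - 3/(-11 + 3*(3 - 4)²)) = (12*0)*(-14 - 3/(-11 + 3*(-1)²)) = 0*(-14 - 3/(-11 + 3*1)) = 0*(-14 - 3/(-11 + 3)) = 0*(-14 - 3/(-8)) = 0*(-14 - 3*(-⅛)) = 0*(-14 + 3/8) = 0*(-109/8) = 0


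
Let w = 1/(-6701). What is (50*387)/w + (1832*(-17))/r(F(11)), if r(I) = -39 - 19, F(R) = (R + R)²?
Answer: -3760250578/29 ≈ -1.2966e+8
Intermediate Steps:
F(R) = 4*R² (F(R) = (2*R)² = 4*R²)
r(I) = -58
w = -1/6701 ≈ -0.00014923
(50*387)/w + (1832*(-17))/r(F(11)) = (50*387)/(-1/6701) + (1832*(-17))/(-58) = 19350*(-6701) - 31144*(-1/58) = -129664350 + 15572/29 = -3760250578/29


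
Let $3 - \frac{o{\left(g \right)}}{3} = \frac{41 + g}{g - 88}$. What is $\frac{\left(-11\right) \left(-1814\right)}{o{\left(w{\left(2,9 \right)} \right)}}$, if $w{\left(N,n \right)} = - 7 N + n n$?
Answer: $\frac{139678}{171} \approx 816.83$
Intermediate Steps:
$w{\left(N,n \right)} = n^{2} - 7 N$ ($w{\left(N,n \right)} = - 7 N + n^{2} = n^{2} - 7 N$)
$o{\left(g \right)} = 9 - \frac{3 \left(41 + g\right)}{-88 + g}$ ($o{\left(g \right)} = 9 - 3 \frac{41 + g}{g - 88} = 9 - 3 \frac{41 + g}{-88 + g} = 9 - \frac{3 \left(41 + g\right)}{-88 + g}$)
$\frac{\left(-11\right) \left(-1814\right)}{o{\left(w{\left(2,9 \right)} \right)}} = \frac{\left(-11\right) \left(-1814\right)}{3 \frac{1}{-88 + \left(9^{2} - 14\right)} \left(-305 + 2 \left(9^{2} - 14\right)\right)} = \frac{19954}{3 \frac{1}{-88 + \left(81 - 14\right)} \left(-305 + 2 \left(81 - 14\right)\right)} = \frac{19954}{3 \frac{1}{-88 + 67} \left(-305 + 2 \cdot 67\right)} = \frac{19954}{3 \frac{1}{-21} \left(-305 + 134\right)} = \frac{19954}{3 \left(- \frac{1}{21}\right) \left(-171\right)} = \frac{19954}{\frac{171}{7}} = 19954 \cdot \frac{7}{171} = \frac{139678}{171}$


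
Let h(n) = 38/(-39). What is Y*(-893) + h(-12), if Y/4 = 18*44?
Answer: -110331974/39 ≈ -2.8290e+6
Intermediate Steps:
Y = 3168 (Y = 4*(18*44) = 4*792 = 3168)
h(n) = -38/39 (h(n) = 38*(-1/39) = -38/39)
Y*(-893) + h(-12) = 3168*(-893) - 38/39 = -2829024 - 38/39 = -110331974/39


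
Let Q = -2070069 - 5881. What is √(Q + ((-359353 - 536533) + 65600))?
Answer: 2*I*√726559 ≈ 1704.8*I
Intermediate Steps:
Q = -2075950
√(Q + ((-359353 - 536533) + 65600)) = √(-2075950 + ((-359353 - 536533) + 65600)) = √(-2075950 + (-895886 + 65600)) = √(-2075950 - 830286) = √(-2906236) = 2*I*√726559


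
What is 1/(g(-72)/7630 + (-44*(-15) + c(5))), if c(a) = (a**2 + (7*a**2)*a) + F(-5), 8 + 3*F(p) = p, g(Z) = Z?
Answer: 11445/17804497 ≈ 0.00064281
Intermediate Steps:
F(p) = -8/3 + p/3
c(a) = -13/3 + a**2 + 7*a**3 (c(a) = (a**2 + (7*a**2)*a) + (-8/3 + (1/3)*(-5)) = (a**2 + 7*a**3) + (-8/3 - 5/3) = (a**2 + 7*a**3) - 13/3 = -13/3 + a**2 + 7*a**3)
1/(g(-72)/7630 + (-44*(-15) + c(5))) = 1/(-72/7630 + (-44*(-15) + (-13/3 + 5**2 + 7*5**3))) = 1/(-72*1/7630 + (660 + (-13/3 + 25 + 7*125))) = 1/(-36/3815 + (660 + (-13/3 + 25 + 875))) = 1/(-36/3815 + (660 + 2687/3)) = 1/(-36/3815 + 4667/3) = 1/(17804497/11445) = 11445/17804497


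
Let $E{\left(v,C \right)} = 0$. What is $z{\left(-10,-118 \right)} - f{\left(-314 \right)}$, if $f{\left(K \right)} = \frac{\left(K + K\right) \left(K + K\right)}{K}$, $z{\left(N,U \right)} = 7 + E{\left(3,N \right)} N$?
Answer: $1263$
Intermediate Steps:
$z{\left(N,U \right)} = 7$ ($z{\left(N,U \right)} = 7 + 0 N = 7 + 0 = 7$)
$f{\left(K \right)} = 4 K$ ($f{\left(K \right)} = \frac{2 K 2 K}{K} = \frac{4 K^{2}}{K} = 4 K$)
$z{\left(-10,-118 \right)} - f{\left(-314 \right)} = 7 - 4 \left(-314\right) = 7 - -1256 = 7 + 1256 = 1263$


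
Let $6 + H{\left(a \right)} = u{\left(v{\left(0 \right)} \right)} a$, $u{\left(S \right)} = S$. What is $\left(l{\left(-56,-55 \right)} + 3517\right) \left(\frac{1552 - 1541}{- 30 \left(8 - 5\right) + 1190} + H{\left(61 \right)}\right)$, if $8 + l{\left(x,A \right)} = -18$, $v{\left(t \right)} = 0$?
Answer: $- \frac{2091109}{100} \approx -20911.0$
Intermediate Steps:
$l{\left(x,A \right)} = -26$ ($l{\left(x,A \right)} = -8 - 18 = -26$)
$H{\left(a \right)} = -6$ ($H{\left(a \right)} = -6 + 0 a = -6 + 0 = -6$)
$\left(l{\left(-56,-55 \right)} + 3517\right) \left(\frac{1552 - 1541}{- 30 \left(8 - 5\right) + 1190} + H{\left(61 \right)}\right) = \left(-26 + 3517\right) \left(\frac{1552 - 1541}{- 30 \left(8 - 5\right) + 1190} - 6\right) = 3491 \left(\frac{11}{\left(-30\right) 3 + 1190} - 6\right) = 3491 \left(\frac{11}{-90 + 1190} - 6\right) = 3491 \left(\frac{11}{1100} - 6\right) = 3491 \left(11 \cdot \frac{1}{1100} - 6\right) = 3491 \left(\frac{1}{100} - 6\right) = 3491 \left(- \frac{599}{100}\right) = - \frac{2091109}{100}$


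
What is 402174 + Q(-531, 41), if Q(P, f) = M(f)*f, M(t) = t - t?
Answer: 402174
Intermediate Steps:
M(t) = 0
Q(P, f) = 0 (Q(P, f) = 0*f = 0)
402174 + Q(-531, 41) = 402174 + 0 = 402174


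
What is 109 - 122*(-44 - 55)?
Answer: 12187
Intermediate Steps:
109 - 122*(-44 - 55) = 109 - 122*(-99) = 109 + 12078 = 12187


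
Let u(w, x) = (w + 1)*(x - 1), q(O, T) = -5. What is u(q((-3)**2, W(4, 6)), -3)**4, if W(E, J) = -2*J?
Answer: 65536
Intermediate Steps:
u(w, x) = (1 + w)*(-1 + x)
u(q((-3)**2, W(4, 6)), -3)**4 = (-1 - 3 - 1*(-5) - 5*(-3))**4 = (-1 - 3 + 5 + 15)**4 = 16**4 = 65536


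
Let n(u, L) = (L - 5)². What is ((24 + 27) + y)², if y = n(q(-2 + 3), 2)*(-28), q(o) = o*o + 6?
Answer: 40401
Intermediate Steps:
q(o) = 6 + o² (q(o) = o² + 6 = 6 + o²)
n(u, L) = (-5 + L)²
y = -252 (y = (-5 + 2)²*(-28) = (-3)²*(-28) = 9*(-28) = -252)
((24 + 27) + y)² = ((24 + 27) - 252)² = (51 - 252)² = (-201)² = 40401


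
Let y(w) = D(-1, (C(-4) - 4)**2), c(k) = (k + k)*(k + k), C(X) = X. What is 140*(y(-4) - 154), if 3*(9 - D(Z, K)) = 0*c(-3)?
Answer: -20300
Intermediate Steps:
c(k) = 4*k**2 (c(k) = (2*k)*(2*k) = 4*k**2)
D(Z, K) = 9 (D(Z, K) = 9 - 0*4*(-3)**2 = 9 - 0*4*9 = 9 - 0*36 = 9 - 1/3*0 = 9 + 0 = 9)
y(w) = 9
140*(y(-4) - 154) = 140*(9 - 154) = 140*(-145) = -20300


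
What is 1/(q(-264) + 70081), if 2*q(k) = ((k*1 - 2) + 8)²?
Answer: 1/103363 ≈ 9.6746e-6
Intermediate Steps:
q(k) = (6 + k)²/2 (q(k) = ((k*1 - 2) + 8)²/2 = ((k - 2) + 8)²/2 = ((-2 + k) + 8)²/2 = (6 + k)²/2)
1/(q(-264) + 70081) = 1/((6 - 264)²/2 + 70081) = 1/((½)*(-258)² + 70081) = 1/((½)*66564 + 70081) = 1/(33282 + 70081) = 1/103363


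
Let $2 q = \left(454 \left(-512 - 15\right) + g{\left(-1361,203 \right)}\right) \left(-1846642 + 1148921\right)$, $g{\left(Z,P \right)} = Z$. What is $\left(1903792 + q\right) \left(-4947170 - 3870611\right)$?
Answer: $- \frac{1480406114200916623}{2} \approx -7.402 \cdot 10^{17}$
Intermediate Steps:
$q = \frac{167884929299}{2}$ ($q = \frac{\left(454 \left(-512 - 15\right) - 1361\right) \left(-1846642 + 1148921\right)}{2} = \frac{\left(454 \left(-527\right) - 1361\right) \left(-697721\right)}{2} = \frac{\left(-239258 - 1361\right) \left(-697721\right)}{2} = \frac{\left(-240619\right) \left(-697721\right)}{2} = \frac{1}{2} \cdot 167884929299 = \frac{167884929299}{2} \approx 8.3942 \cdot 10^{10}$)
$\left(1903792 + q\right) \left(-4947170 - 3870611\right) = \left(1903792 + \frac{167884929299}{2}\right) \left(-4947170 - 3870611\right) = \frac{167888736883}{2} \left(-8817781\right) = - \frac{1480406114200916623}{2}$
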